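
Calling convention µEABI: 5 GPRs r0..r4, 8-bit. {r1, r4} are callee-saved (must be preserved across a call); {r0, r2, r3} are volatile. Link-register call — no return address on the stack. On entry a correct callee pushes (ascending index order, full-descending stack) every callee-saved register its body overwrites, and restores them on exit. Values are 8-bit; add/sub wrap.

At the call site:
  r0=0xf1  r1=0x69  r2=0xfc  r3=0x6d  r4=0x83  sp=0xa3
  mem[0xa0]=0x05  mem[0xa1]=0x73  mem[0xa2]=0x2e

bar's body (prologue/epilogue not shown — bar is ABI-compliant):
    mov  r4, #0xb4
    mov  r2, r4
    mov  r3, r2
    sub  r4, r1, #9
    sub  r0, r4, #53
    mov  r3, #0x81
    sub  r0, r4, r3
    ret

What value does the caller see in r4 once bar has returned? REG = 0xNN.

REG = 0x83

prologue: push r4 -> mem[0xa2]=0x83, sp=0xa2
body[0] mov  r4, #0xb4 -> r4=0xb4
body[1] mov  r2, r4 -> r2=0xb4
body[2] mov  r3, r2 -> r3=0xb4
body[3] sub  r4, r1, #9 -> r4=0x60
body[4] sub  r0, r4, #53 -> r0=0x2b
body[5] mov  r3, #0x81 -> r3=0x81
body[6] sub  r0, r4, r3 -> r0=0xdf
epilogue: pop r4=0x83, sp=0xa3
r4 is callee-saved -> restored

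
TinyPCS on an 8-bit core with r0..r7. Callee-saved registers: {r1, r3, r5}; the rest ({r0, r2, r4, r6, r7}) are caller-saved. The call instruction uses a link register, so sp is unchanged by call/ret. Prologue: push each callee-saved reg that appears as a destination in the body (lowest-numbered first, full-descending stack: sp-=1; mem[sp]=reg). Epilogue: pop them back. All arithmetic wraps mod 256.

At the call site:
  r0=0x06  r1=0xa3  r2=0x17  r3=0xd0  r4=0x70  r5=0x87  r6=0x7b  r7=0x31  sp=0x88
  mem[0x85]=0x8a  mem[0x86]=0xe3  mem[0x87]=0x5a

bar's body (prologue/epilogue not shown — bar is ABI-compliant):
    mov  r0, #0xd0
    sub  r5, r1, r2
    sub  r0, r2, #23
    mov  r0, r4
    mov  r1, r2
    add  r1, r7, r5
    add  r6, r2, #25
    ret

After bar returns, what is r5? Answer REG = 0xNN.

REG = 0x87

prologue: push r1 -> mem[0x87]=0xa3, sp=0x87
prologue: push r5 -> mem[0x86]=0x87, sp=0x86
body[0] mov  r0, #0xd0 -> r0=0xd0
body[1] sub  r5, r1, r2 -> r5=0x8c
body[2] sub  r0, r2, #23 -> r0=0x00
body[3] mov  r0, r4 -> r0=0x70
body[4] mov  r1, r2 -> r1=0x17
body[5] add  r1, r7, r5 -> r1=0xbd
body[6] add  r6, r2, #25 -> r6=0x30
epilogue: pop r5=0x87, sp=0x87
epilogue: pop r1=0xa3, sp=0x88
r5 is callee-saved -> restored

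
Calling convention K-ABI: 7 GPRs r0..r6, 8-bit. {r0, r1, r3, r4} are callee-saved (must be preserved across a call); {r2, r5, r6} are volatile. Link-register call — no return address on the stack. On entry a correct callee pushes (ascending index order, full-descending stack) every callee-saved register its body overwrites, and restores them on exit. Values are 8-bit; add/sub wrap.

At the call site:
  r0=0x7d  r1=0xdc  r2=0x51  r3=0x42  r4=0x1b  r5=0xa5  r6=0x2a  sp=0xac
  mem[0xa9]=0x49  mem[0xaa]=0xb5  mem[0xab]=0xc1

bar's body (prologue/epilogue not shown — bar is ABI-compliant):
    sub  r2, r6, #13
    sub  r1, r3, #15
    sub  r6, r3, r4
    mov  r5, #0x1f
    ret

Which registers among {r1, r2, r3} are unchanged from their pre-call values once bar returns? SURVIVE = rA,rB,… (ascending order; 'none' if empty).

SURVIVE = r1,r3

prologue: push r1 -> mem[0xab]=0xdc, sp=0xab
body[0] sub  r2, r6, #13 -> r2=0x1d
body[1] sub  r1, r3, #15 -> r1=0x33
body[2] sub  r6, r3, r4 -> r6=0x27
body[3] mov  r5, #0x1f -> r5=0x1f
epilogue: pop r1=0xdc, sp=0xac
r1: callee-saved, written=True
r2: caller-saved, written=True
r3: callee-saved, written=False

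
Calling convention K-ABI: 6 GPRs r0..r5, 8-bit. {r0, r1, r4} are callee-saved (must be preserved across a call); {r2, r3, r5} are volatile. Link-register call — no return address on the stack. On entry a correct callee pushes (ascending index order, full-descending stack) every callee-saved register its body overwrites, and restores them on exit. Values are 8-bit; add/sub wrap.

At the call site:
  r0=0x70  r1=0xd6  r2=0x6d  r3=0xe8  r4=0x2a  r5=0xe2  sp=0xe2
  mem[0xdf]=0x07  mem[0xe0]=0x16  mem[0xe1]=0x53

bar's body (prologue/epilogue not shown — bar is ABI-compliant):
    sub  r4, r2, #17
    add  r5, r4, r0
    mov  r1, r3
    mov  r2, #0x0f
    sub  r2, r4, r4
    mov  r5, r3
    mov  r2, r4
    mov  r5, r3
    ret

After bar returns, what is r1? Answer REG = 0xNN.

REG = 0xd6

prologue: push r1 → mem[0xe1]=0xd6, sp=0xe1
prologue: push r4 → mem[0xe0]=0x2a, sp=0xe0
body[0] sub  r4, r2, #17 → r4=0x5c
body[1] add  r5, r4, r0 → r5=0xcc
body[2] mov  r1, r3 → r1=0xe8
body[3] mov  r2, #0x0f → r2=0x0f
body[4] sub  r2, r4, r4 → r2=0x00
body[5] mov  r5, r3 → r5=0xe8
body[6] mov  r2, r4 → r2=0x5c
body[7] mov  r5, r3 → r5=0xe8
epilogue: pop r4=0x2a, sp=0xe1
epilogue: pop r1=0xd6, sp=0xe2
r1 is callee-saved → restored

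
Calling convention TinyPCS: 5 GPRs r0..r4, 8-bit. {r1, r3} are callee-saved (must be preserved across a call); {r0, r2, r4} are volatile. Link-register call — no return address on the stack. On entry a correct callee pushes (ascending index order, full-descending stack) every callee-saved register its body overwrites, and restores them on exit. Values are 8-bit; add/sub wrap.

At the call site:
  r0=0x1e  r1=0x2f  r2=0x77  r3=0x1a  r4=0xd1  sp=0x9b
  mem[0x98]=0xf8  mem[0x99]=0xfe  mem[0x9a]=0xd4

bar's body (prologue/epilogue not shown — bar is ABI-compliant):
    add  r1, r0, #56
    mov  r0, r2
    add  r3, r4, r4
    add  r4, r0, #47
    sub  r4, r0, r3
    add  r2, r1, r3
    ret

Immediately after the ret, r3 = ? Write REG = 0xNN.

prologue: push r1 -> mem[0x9a]=0x2f, sp=0x9a
prologue: push r3 -> mem[0x99]=0x1a, sp=0x99
body[0] add  r1, r0, #56 -> r1=0x56
body[1] mov  r0, r2 -> r0=0x77
body[2] add  r3, r4, r4 -> r3=0xa2
body[3] add  r4, r0, #47 -> r4=0xa6
body[4] sub  r4, r0, r3 -> r4=0xd5
body[5] add  r2, r1, r3 -> r2=0xf8
epilogue: pop r3=0x1a, sp=0x9a
epilogue: pop r1=0x2f, sp=0x9b
r3 is callee-saved -> restored

REG = 0x1a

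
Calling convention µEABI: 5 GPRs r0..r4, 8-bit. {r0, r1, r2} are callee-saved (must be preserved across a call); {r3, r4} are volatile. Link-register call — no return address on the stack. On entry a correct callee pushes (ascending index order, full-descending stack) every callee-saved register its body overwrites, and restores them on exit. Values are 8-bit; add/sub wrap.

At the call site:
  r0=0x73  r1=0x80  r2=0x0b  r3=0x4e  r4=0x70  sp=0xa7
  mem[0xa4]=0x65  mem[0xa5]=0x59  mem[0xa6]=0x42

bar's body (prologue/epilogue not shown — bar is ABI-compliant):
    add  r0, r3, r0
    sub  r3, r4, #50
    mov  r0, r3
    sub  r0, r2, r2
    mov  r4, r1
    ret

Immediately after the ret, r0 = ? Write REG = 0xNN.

REG = 0x73

prologue: push r0 -> mem[0xa6]=0x73, sp=0xa6
body[0] add  r0, r3, r0 -> r0=0xc1
body[1] sub  r3, r4, #50 -> r3=0x3e
body[2] mov  r0, r3 -> r0=0x3e
body[3] sub  r0, r2, r2 -> r0=0x00
body[4] mov  r4, r1 -> r4=0x80
epilogue: pop r0=0x73, sp=0xa7
r0 is callee-saved -> restored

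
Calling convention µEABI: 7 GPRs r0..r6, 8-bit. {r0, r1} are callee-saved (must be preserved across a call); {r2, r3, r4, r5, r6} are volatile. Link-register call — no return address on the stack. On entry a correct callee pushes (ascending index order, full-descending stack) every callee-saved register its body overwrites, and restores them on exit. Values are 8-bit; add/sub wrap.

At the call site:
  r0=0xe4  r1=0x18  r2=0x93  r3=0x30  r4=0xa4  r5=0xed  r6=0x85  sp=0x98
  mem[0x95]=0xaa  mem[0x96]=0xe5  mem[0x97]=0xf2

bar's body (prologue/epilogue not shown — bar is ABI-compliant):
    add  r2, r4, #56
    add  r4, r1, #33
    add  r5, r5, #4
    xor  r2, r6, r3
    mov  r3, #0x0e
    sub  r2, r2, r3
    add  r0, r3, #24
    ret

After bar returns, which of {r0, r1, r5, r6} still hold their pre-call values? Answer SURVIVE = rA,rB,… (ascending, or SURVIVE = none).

SURVIVE = r0,r1,r6

prologue: push r0 -> mem[0x97]=0xe4, sp=0x97
body[0] add  r2, r4, #56 -> r2=0xdc
body[1] add  r4, r1, #33 -> r4=0x39
body[2] add  r5, r5, #4 -> r5=0xf1
body[3] xor  r2, r6, r3 -> r2=0xb5
body[4] mov  r3, #0x0e -> r3=0x0e
body[5] sub  r2, r2, r3 -> r2=0xa7
body[6] add  r0, r3, #24 -> r0=0x26
epilogue: pop r0=0xe4, sp=0x98
r0: callee-saved, written=True
r1: callee-saved, written=False
r5: caller-saved, written=True
r6: caller-saved, written=False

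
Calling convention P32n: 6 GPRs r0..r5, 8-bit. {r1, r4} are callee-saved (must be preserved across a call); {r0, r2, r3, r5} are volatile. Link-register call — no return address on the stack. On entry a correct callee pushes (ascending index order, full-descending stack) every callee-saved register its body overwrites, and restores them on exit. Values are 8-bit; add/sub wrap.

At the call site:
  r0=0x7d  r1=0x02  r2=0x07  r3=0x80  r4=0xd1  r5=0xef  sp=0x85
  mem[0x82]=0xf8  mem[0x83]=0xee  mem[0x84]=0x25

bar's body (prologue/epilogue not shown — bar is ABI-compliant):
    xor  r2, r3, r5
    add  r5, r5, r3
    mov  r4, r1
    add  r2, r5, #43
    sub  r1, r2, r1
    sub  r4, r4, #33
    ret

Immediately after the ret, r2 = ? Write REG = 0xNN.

prologue: push r1 → mem[0x84]=0x02, sp=0x84
prologue: push r4 → mem[0x83]=0xd1, sp=0x83
body[0] xor  r2, r3, r5 → r2=0x6f
body[1] add  r5, r5, r3 → r5=0x6f
body[2] mov  r4, r1 → r4=0x02
body[3] add  r2, r5, #43 → r2=0x9a
body[4] sub  r1, r2, r1 → r1=0x98
body[5] sub  r4, r4, #33 → r4=0xe1
epilogue: pop r4=0xd1, sp=0x84
epilogue: pop r1=0x02, sp=0x85
r2 is caller-saved → body value

REG = 0x9a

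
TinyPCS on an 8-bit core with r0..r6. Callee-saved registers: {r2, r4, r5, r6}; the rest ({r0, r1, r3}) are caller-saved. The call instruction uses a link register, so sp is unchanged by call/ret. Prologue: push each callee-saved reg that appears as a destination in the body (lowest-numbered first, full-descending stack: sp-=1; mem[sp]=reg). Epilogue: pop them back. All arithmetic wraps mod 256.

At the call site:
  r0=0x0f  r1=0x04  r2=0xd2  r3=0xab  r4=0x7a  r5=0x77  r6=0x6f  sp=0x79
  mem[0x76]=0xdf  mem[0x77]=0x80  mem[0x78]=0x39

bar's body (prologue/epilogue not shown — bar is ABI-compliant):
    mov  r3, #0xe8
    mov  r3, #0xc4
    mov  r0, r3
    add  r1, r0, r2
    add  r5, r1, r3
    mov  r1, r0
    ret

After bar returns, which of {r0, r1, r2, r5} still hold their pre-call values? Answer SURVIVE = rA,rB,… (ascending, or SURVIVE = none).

prologue: push r5 → mem[0x78]=0x77, sp=0x78
body[0] mov  r3, #0xe8 → r3=0xe8
body[1] mov  r3, #0xc4 → r3=0xc4
body[2] mov  r0, r3 → r0=0xc4
body[3] add  r1, r0, r2 → r1=0x96
body[4] add  r5, r1, r3 → r5=0x5a
body[5] mov  r1, r0 → r1=0xc4
epilogue: pop r5=0x77, sp=0x79
r0: caller-saved, written=True
r1: caller-saved, written=True
r2: callee-saved, written=False
r5: callee-saved, written=True

SURVIVE = r2,r5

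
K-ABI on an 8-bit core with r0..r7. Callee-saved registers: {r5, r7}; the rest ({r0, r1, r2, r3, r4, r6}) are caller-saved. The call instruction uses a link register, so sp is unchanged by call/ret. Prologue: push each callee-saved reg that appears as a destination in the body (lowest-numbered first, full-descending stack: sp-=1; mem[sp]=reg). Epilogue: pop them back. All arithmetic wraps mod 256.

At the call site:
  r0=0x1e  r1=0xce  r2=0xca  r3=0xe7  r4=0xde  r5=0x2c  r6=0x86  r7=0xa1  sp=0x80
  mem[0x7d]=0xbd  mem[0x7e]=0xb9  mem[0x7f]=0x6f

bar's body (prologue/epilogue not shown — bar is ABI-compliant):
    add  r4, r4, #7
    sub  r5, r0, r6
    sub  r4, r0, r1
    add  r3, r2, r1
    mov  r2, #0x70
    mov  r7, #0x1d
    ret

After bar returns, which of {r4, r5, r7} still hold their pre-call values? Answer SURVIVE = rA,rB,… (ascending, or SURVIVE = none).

SURVIVE = r5,r7

prologue: push r5 -> mem[0x7f]=0x2c, sp=0x7f
prologue: push r7 -> mem[0x7e]=0xa1, sp=0x7e
body[0] add  r4, r4, #7 -> r4=0xe5
body[1] sub  r5, r0, r6 -> r5=0x98
body[2] sub  r4, r0, r1 -> r4=0x50
body[3] add  r3, r2, r1 -> r3=0x98
body[4] mov  r2, #0x70 -> r2=0x70
body[5] mov  r7, #0x1d -> r7=0x1d
epilogue: pop r7=0xa1, sp=0x7f
epilogue: pop r5=0x2c, sp=0x80
r4: caller-saved, written=True
r5: callee-saved, written=True
r7: callee-saved, written=True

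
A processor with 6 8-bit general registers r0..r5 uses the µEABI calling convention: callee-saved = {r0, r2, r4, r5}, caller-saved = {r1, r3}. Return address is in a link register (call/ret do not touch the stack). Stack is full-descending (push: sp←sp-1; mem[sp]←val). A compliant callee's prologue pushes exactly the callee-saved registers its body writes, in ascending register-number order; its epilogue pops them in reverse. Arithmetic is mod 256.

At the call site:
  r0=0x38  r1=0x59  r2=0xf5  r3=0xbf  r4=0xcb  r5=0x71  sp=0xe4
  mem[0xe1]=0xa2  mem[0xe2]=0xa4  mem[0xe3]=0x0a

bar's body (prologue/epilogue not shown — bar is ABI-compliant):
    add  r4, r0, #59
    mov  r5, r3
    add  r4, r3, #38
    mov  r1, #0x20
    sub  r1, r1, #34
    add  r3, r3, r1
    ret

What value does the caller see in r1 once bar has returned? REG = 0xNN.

prologue: push r4 → mem[0xe3]=0xcb, sp=0xe3
prologue: push r5 → mem[0xe2]=0x71, sp=0xe2
body[0] add  r4, r0, #59 → r4=0x73
body[1] mov  r5, r3 → r5=0xbf
body[2] add  r4, r3, #38 → r4=0xe5
body[3] mov  r1, #0x20 → r1=0x20
body[4] sub  r1, r1, #34 → r1=0xfe
body[5] add  r3, r3, r1 → r3=0xbd
epilogue: pop r5=0x71, sp=0xe3
epilogue: pop r4=0xcb, sp=0xe4
r1 is caller-saved → body value

REG = 0xfe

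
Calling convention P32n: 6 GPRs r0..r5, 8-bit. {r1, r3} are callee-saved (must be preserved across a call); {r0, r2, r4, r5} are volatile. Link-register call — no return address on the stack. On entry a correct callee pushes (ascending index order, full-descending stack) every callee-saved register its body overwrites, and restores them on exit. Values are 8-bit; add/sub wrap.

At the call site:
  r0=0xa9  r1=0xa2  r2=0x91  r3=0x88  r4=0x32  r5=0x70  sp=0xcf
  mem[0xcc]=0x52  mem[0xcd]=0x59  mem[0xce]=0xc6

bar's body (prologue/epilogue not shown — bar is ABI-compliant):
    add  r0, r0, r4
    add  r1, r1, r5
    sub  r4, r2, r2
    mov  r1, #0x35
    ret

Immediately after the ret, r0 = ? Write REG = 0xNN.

REG = 0xdb

prologue: push r1 -> mem[0xce]=0xa2, sp=0xce
body[0] add  r0, r0, r4 -> r0=0xdb
body[1] add  r1, r1, r5 -> r1=0x12
body[2] sub  r4, r2, r2 -> r4=0x00
body[3] mov  r1, #0x35 -> r1=0x35
epilogue: pop r1=0xa2, sp=0xcf
r0 is caller-saved -> body value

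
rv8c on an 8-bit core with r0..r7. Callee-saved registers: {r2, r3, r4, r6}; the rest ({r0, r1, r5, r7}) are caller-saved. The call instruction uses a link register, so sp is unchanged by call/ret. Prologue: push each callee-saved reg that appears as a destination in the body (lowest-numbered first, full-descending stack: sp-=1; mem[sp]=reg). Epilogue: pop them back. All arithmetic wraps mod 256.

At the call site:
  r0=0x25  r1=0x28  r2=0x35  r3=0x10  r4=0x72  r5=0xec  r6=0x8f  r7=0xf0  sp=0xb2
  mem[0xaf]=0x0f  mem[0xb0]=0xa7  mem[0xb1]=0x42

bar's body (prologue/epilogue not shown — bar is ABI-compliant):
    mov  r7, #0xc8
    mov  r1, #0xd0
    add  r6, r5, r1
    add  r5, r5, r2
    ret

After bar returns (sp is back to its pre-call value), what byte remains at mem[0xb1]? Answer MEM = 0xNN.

prologue: push r6 → mem[0xb1]=0x8f, sp=0xb1
body[0] mov  r7, #0xc8 → r7=0xc8
body[1] mov  r1, #0xd0 → r1=0xd0
body[2] add  r6, r5, r1 → r6=0xbc
body[3] add  r5, r5, r2 → r5=0x21
epilogue: pop r6=0x8f, sp=0xb2
prologue pushed ['r6'] at ['0xb1']

MEM = 0x8f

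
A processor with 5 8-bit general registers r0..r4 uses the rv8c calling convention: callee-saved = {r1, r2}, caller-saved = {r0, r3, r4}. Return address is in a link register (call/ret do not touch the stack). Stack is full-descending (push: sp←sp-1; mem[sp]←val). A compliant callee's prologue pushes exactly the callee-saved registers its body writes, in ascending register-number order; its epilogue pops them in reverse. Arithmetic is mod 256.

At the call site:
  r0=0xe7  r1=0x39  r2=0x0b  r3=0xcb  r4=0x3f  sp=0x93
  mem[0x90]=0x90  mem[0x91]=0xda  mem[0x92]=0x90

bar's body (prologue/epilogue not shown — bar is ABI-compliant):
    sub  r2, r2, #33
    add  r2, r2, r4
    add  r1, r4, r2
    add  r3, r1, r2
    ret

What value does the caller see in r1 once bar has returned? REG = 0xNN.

REG = 0x39

prologue: push r1 → mem[0x92]=0x39, sp=0x92
prologue: push r2 → mem[0x91]=0x0b, sp=0x91
body[0] sub  r2, r2, #33 → r2=0xea
body[1] add  r2, r2, r4 → r2=0x29
body[2] add  r1, r4, r2 → r1=0x68
body[3] add  r3, r1, r2 → r3=0x91
epilogue: pop r2=0x0b, sp=0x92
epilogue: pop r1=0x39, sp=0x93
r1 is callee-saved → restored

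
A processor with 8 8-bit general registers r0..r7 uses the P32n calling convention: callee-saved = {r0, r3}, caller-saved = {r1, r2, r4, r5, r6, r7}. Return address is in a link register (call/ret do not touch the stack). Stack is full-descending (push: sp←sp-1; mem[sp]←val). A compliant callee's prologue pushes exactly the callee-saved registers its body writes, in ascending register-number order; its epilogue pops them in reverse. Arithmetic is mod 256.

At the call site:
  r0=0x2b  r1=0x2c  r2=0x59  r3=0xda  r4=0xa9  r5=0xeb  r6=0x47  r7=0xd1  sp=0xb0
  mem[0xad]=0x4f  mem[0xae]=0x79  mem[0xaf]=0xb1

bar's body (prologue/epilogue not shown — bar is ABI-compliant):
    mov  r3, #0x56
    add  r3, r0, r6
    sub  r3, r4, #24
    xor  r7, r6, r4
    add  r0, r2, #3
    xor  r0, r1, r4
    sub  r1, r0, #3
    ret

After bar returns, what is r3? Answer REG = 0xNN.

prologue: push r0 → mem[0xaf]=0x2b, sp=0xaf
prologue: push r3 → mem[0xae]=0xda, sp=0xae
body[0] mov  r3, #0x56 → r3=0x56
body[1] add  r3, r0, r6 → r3=0x72
body[2] sub  r3, r4, #24 → r3=0x91
body[3] xor  r7, r6, r4 → r7=0xee
body[4] add  r0, r2, #3 → r0=0x5c
body[5] xor  r0, r1, r4 → r0=0x85
body[6] sub  r1, r0, #3 → r1=0x82
epilogue: pop r3=0xda, sp=0xaf
epilogue: pop r0=0x2b, sp=0xb0
r3 is callee-saved → restored

REG = 0xda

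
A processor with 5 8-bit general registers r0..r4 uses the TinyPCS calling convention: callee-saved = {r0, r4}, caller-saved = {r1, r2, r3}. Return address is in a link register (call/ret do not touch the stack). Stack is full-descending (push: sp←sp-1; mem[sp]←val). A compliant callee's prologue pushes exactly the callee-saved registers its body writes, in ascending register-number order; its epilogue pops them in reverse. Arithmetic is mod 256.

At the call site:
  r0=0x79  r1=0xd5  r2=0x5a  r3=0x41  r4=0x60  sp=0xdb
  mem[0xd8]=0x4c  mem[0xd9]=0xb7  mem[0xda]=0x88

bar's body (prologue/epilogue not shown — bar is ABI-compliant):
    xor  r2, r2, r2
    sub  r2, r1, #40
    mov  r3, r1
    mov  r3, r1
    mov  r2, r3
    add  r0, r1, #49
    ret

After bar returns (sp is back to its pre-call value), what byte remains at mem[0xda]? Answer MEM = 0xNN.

prologue: push r0 -> mem[0xda]=0x79, sp=0xda
body[0] xor  r2, r2, r2 -> r2=0x00
body[1] sub  r2, r1, #40 -> r2=0xad
body[2] mov  r3, r1 -> r3=0xd5
body[3] mov  r3, r1 -> r3=0xd5
body[4] mov  r2, r3 -> r2=0xd5
body[5] add  r0, r1, #49 -> r0=0x06
epilogue: pop r0=0x79, sp=0xdb
prologue pushed ['r0'] at ['0xda']

MEM = 0x79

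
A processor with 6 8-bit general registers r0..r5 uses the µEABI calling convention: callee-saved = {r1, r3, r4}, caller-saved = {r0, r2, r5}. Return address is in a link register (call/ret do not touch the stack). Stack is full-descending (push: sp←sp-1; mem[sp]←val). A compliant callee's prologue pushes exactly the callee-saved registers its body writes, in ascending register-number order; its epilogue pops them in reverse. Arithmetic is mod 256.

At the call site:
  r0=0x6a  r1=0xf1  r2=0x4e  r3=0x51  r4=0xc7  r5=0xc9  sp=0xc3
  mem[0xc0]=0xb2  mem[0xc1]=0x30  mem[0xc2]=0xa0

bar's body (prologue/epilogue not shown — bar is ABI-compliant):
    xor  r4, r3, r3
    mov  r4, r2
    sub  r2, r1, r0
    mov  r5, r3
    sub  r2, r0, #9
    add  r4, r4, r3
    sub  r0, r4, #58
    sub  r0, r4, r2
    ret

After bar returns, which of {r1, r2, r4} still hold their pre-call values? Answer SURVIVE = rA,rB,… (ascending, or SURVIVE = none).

prologue: push r4 → mem[0xc2]=0xc7, sp=0xc2
body[0] xor  r4, r3, r3 → r4=0x00
body[1] mov  r4, r2 → r4=0x4e
body[2] sub  r2, r1, r0 → r2=0x87
body[3] mov  r5, r3 → r5=0x51
body[4] sub  r2, r0, #9 → r2=0x61
body[5] add  r4, r4, r3 → r4=0x9f
body[6] sub  r0, r4, #58 → r0=0x65
body[7] sub  r0, r4, r2 → r0=0x3e
epilogue: pop r4=0xc7, sp=0xc3
r1: callee-saved, written=False
r2: caller-saved, written=True
r4: callee-saved, written=True

SURVIVE = r1,r4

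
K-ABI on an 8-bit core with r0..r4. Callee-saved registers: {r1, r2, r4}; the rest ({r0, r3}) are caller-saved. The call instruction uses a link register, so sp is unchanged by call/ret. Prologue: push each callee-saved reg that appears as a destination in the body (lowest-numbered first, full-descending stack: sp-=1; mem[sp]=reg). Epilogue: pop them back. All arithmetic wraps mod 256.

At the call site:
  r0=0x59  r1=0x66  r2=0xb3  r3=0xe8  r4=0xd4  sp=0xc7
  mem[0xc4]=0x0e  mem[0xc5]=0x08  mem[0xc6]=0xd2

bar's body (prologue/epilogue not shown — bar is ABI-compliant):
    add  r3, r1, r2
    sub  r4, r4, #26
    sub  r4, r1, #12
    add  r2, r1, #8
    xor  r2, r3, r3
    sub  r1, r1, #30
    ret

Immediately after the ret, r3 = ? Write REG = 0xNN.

REG = 0x19

prologue: push r1 → mem[0xc6]=0x66, sp=0xc6
prologue: push r2 → mem[0xc5]=0xb3, sp=0xc5
prologue: push r4 → mem[0xc4]=0xd4, sp=0xc4
body[0] add  r3, r1, r2 → r3=0x19
body[1] sub  r4, r4, #26 → r4=0xba
body[2] sub  r4, r1, #12 → r4=0x5a
body[3] add  r2, r1, #8 → r2=0x6e
body[4] xor  r2, r3, r3 → r2=0x00
body[5] sub  r1, r1, #30 → r1=0x48
epilogue: pop r4=0xd4, sp=0xc5
epilogue: pop r2=0xb3, sp=0xc6
epilogue: pop r1=0x66, sp=0xc7
r3 is caller-saved → body value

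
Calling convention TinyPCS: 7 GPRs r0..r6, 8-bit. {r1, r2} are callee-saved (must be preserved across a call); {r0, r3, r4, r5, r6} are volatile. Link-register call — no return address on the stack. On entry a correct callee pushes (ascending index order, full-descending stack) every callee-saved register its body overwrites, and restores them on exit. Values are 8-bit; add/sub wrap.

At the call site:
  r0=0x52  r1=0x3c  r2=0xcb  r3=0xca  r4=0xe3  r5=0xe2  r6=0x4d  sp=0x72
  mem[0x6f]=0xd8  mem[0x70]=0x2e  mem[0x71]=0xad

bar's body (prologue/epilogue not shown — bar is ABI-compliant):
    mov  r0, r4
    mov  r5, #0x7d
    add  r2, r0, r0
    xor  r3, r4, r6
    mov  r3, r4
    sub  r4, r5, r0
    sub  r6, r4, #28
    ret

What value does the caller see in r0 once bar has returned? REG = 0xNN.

REG = 0xe3

prologue: push r2 -> mem[0x71]=0xcb, sp=0x71
body[0] mov  r0, r4 -> r0=0xe3
body[1] mov  r5, #0x7d -> r5=0x7d
body[2] add  r2, r0, r0 -> r2=0xc6
body[3] xor  r3, r4, r6 -> r3=0xae
body[4] mov  r3, r4 -> r3=0xe3
body[5] sub  r4, r5, r0 -> r4=0x9a
body[6] sub  r6, r4, #28 -> r6=0x7e
epilogue: pop r2=0xcb, sp=0x72
r0 is caller-saved -> body value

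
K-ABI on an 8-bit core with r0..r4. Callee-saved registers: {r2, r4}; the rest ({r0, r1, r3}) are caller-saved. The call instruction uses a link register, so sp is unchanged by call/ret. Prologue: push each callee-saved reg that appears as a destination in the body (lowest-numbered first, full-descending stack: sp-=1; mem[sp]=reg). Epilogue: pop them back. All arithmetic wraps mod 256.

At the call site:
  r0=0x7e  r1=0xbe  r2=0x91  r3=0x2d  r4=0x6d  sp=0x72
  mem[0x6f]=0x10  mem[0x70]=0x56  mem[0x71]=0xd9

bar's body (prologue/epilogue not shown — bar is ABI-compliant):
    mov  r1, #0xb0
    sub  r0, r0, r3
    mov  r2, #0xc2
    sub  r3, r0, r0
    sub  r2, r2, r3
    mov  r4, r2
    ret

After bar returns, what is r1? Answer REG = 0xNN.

REG = 0xb0

prologue: push r2 → mem[0x71]=0x91, sp=0x71
prologue: push r4 → mem[0x70]=0x6d, sp=0x70
body[0] mov  r1, #0xb0 → r1=0xb0
body[1] sub  r0, r0, r3 → r0=0x51
body[2] mov  r2, #0xc2 → r2=0xc2
body[3] sub  r3, r0, r0 → r3=0x00
body[4] sub  r2, r2, r3 → r2=0xc2
body[5] mov  r4, r2 → r4=0xc2
epilogue: pop r4=0x6d, sp=0x71
epilogue: pop r2=0x91, sp=0x72
r1 is caller-saved → body value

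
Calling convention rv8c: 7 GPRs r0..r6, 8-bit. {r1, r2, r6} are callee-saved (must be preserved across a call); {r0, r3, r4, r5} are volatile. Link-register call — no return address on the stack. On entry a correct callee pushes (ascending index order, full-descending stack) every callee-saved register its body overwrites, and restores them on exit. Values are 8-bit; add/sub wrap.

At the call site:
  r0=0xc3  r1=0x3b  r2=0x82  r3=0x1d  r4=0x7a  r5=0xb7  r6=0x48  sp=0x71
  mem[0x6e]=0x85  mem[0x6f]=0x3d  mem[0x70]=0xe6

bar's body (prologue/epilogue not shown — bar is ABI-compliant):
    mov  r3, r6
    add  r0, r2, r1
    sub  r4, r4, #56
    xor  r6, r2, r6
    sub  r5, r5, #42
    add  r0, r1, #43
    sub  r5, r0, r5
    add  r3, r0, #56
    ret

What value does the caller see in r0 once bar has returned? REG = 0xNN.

REG = 0x66

prologue: push r6 → mem[0x70]=0x48, sp=0x70
body[0] mov  r3, r6 → r3=0x48
body[1] add  r0, r2, r1 → r0=0xbd
body[2] sub  r4, r4, #56 → r4=0x42
body[3] xor  r6, r2, r6 → r6=0xca
body[4] sub  r5, r5, #42 → r5=0x8d
body[5] add  r0, r1, #43 → r0=0x66
body[6] sub  r5, r0, r5 → r5=0xd9
body[7] add  r3, r0, #56 → r3=0x9e
epilogue: pop r6=0x48, sp=0x71
r0 is caller-saved → body value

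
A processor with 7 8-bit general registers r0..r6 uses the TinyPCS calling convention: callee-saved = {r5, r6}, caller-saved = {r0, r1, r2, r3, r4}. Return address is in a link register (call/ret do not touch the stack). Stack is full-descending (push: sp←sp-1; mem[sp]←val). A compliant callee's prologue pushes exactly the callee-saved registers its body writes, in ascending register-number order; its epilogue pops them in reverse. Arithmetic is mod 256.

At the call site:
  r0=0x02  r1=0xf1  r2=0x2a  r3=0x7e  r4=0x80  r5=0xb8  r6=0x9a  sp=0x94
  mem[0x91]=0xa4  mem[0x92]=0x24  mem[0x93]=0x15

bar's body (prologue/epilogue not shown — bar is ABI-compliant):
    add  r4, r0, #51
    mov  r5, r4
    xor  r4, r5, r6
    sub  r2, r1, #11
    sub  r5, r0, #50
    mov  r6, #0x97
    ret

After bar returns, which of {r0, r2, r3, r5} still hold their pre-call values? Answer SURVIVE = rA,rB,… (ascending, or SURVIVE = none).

SURVIVE = r0,r3,r5

prologue: push r5 → mem[0x93]=0xb8, sp=0x93
prologue: push r6 → mem[0x92]=0x9a, sp=0x92
body[0] add  r4, r0, #51 → r4=0x35
body[1] mov  r5, r4 → r5=0x35
body[2] xor  r4, r5, r6 → r4=0xaf
body[3] sub  r2, r1, #11 → r2=0xe6
body[4] sub  r5, r0, #50 → r5=0xd0
body[5] mov  r6, #0x97 → r6=0x97
epilogue: pop r6=0x9a, sp=0x93
epilogue: pop r5=0xb8, sp=0x94
r0: caller-saved, written=False
r2: caller-saved, written=True
r3: caller-saved, written=False
r5: callee-saved, written=True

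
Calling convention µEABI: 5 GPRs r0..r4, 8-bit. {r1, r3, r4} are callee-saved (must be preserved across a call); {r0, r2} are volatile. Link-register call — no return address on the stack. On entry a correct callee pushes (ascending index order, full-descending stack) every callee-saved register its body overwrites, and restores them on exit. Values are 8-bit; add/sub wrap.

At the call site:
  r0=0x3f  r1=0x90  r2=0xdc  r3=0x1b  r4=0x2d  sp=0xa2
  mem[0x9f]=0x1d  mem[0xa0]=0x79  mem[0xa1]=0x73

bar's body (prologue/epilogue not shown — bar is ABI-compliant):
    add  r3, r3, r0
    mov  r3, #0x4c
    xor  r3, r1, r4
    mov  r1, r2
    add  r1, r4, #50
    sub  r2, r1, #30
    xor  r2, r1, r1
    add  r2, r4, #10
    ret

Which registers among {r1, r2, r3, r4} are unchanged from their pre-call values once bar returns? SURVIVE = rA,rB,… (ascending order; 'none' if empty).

SURVIVE = r1,r3,r4

prologue: push r1 -> mem[0xa1]=0x90, sp=0xa1
prologue: push r3 -> mem[0xa0]=0x1b, sp=0xa0
body[0] add  r3, r3, r0 -> r3=0x5a
body[1] mov  r3, #0x4c -> r3=0x4c
body[2] xor  r3, r1, r4 -> r3=0xbd
body[3] mov  r1, r2 -> r1=0xdc
body[4] add  r1, r4, #50 -> r1=0x5f
body[5] sub  r2, r1, #30 -> r2=0x41
body[6] xor  r2, r1, r1 -> r2=0x00
body[7] add  r2, r4, #10 -> r2=0x37
epilogue: pop r3=0x1b, sp=0xa1
epilogue: pop r1=0x90, sp=0xa2
r1: callee-saved, written=True
r2: caller-saved, written=True
r3: callee-saved, written=True
r4: callee-saved, written=False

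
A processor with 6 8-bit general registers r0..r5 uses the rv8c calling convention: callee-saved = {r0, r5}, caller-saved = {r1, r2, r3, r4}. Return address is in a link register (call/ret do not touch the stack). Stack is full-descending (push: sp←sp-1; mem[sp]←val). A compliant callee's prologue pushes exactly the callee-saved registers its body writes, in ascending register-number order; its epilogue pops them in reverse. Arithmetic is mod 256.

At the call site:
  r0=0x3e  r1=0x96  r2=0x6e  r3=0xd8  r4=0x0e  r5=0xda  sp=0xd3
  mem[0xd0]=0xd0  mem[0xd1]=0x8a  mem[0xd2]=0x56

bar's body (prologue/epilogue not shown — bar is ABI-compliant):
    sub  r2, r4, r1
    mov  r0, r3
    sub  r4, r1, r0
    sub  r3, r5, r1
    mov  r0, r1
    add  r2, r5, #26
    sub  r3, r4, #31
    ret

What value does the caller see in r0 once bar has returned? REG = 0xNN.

prologue: push r0 -> mem[0xd2]=0x3e, sp=0xd2
body[0] sub  r2, r4, r1 -> r2=0x78
body[1] mov  r0, r3 -> r0=0xd8
body[2] sub  r4, r1, r0 -> r4=0xbe
body[3] sub  r3, r5, r1 -> r3=0x44
body[4] mov  r0, r1 -> r0=0x96
body[5] add  r2, r5, #26 -> r2=0xf4
body[6] sub  r3, r4, #31 -> r3=0x9f
epilogue: pop r0=0x3e, sp=0xd3
r0 is callee-saved -> restored

REG = 0x3e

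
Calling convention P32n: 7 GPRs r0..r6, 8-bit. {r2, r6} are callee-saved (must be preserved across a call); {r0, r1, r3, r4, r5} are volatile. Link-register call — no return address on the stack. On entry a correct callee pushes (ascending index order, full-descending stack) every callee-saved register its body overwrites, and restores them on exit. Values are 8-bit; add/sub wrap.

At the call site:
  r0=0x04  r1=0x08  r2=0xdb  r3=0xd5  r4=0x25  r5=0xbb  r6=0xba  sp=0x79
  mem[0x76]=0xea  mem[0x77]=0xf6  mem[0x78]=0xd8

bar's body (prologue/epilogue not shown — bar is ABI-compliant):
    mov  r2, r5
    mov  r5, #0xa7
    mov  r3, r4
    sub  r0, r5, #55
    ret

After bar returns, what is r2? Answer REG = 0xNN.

REG = 0xdb

prologue: push r2 -> mem[0x78]=0xdb, sp=0x78
body[0] mov  r2, r5 -> r2=0xbb
body[1] mov  r5, #0xa7 -> r5=0xa7
body[2] mov  r3, r4 -> r3=0x25
body[3] sub  r0, r5, #55 -> r0=0x70
epilogue: pop r2=0xdb, sp=0x79
r2 is callee-saved -> restored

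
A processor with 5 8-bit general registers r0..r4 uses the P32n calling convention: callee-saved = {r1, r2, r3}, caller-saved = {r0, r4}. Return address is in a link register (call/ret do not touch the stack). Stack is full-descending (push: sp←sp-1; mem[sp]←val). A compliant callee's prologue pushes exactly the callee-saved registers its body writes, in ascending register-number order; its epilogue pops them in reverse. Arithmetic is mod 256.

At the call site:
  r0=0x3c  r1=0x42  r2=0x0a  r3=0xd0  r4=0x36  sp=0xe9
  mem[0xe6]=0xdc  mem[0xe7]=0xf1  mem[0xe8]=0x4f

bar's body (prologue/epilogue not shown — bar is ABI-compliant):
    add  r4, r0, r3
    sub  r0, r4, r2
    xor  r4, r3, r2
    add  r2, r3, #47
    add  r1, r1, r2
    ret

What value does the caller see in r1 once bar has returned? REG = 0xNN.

prologue: push r1 -> mem[0xe8]=0x42, sp=0xe8
prologue: push r2 -> mem[0xe7]=0x0a, sp=0xe7
body[0] add  r4, r0, r3 -> r4=0x0c
body[1] sub  r0, r4, r2 -> r0=0x02
body[2] xor  r4, r3, r2 -> r4=0xda
body[3] add  r2, r3, #47 -> r2=0xff
body[4] add  r1, r1, r2 -> r1=0x41
epilogue: pop r2=0x0a, sp=0xe8
epilogue: pop r1=0x42, sp=0xe9
r1 is callee-saved -> restored

REG = 0x42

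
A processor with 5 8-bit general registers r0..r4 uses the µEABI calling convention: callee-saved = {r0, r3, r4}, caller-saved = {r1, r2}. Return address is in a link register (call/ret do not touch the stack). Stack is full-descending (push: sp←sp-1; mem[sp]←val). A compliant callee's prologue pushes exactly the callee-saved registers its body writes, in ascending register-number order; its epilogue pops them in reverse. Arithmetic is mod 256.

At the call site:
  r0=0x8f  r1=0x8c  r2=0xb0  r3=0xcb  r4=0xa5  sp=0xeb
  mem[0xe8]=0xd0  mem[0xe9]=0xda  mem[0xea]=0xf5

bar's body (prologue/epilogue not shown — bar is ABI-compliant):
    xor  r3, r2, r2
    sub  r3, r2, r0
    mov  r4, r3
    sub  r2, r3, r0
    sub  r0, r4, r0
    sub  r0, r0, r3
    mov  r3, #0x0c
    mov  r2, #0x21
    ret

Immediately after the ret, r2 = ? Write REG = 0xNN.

prologue: push r0 -> mem[0xea]=0x8f, sp=0xea
prologue: push r3 -> mem[0xe9]=0xcb, sp=0xe9
prologue: push r4 -> mem[0xe8]=0xa5, sp=0xe8
body[0] xor  r3, r2, r2 -> r3=0x00
body[1] sub  r3, r2, r0 -> r3=0x21
body[2] mov  r4, r3 -> r4=0x21
body[3] sub  r2, r3, r0 -> r2=0x92
body[4] sub  r0, r4, r0 -> r0=0x92
body[5] sub  r0, r0, r3 -> r0=0x71
body[6] mov  r3, #0x0c -> r3=0x0c
body[7] mov  r2, #0x21 -> r2=0x21
epilogue: pop r4=0xa5, sp=0xe9
epilogue: pop r3=0xcb, sp=0xea
epilogue: pop r0=0x8f, sp=0xeb
r2 is caller-saved -> body value

REG = 0x21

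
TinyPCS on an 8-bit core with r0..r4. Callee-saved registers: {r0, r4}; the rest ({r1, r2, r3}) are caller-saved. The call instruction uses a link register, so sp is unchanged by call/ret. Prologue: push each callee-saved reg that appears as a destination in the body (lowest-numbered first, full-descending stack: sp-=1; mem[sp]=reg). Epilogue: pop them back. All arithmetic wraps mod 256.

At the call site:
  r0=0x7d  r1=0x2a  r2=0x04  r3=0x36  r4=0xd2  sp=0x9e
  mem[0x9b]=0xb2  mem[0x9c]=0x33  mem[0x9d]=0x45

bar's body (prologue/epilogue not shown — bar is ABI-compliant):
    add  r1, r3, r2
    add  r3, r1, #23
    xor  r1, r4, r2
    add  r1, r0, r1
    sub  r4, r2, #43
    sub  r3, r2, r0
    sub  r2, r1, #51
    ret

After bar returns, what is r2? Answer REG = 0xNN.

prologue: push r4 -> mem[0x9d]=0xd2, sp=0x9d
body[0] add  r1, r3, r2 -> r1=0x3a
body[1] add  r3, r1, #23 -> r3=0x51
body[2] xor  r1, r4, r2 -> r1=0xd6
body[3] add  r1, r0, r1 -> r1=0x53
body[4] sub  r4, r2, #43 -> r4=0xd9
body[5] sub  r3, r2, r0 -> r3=0x87
body[6] sub  r2, r1, #51 -> r2=0x20
epilogue: pop r4=0xd2, sp=0x9e
r2 is caller-saved -> body value

REG = 0x20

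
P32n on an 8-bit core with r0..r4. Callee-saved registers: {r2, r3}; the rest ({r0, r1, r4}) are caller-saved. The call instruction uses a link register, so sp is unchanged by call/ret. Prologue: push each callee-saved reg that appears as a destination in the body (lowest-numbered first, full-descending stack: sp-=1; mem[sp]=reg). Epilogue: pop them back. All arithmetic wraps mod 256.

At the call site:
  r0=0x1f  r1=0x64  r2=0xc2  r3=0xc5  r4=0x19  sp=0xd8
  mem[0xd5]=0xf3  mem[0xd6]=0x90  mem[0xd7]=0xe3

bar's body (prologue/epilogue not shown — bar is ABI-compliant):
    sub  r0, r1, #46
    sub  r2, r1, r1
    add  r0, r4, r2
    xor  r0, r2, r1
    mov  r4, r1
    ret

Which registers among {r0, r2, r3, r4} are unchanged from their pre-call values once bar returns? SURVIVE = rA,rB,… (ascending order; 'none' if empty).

SURVIVE = r2,r3

prologue: push r2 -> mem[0xd7]=0xc2, sp=0xd7
body[0] sub  r0, r1, #46 -> r0=0x36
body[1] sub  r2, r1, r1 -> r2=0x00
body[2] add  r0, r4, r2 -> r0=0x19
body[3] xor  r0, r2, r1 -> r0=0x64
body[4] mov  r4, r1 -> r4=0x64
epilogue: pop r2=0xc2, sp=0xd8
r0: caller-saved, written=True
r2: callee-saved, written=True
r3: callee-saved, written=False
r4: caller-saved, written=True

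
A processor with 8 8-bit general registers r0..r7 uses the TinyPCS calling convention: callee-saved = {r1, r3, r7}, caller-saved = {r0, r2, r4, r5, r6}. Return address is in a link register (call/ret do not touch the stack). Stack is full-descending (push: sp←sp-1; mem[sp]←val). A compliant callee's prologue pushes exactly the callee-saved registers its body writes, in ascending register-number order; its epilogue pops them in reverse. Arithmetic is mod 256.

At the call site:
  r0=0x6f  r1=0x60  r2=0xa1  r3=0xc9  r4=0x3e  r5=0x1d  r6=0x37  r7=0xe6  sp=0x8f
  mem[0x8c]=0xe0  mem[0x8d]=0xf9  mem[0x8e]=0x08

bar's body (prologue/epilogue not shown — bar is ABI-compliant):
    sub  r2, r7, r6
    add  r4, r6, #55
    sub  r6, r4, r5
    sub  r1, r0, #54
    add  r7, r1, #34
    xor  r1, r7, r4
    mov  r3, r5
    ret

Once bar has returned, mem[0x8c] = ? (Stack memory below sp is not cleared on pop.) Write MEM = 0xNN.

prologue: push r1 -> mem[0x8e]=0x60, sp=0x8e
prologue: push r3 -> mem[0x8d]=0xc9, sp=0x8d
prologue: push r7 -> mem[0x8c]=0xe6, sp=0x8c
body[0] sub  r2, r7, r6 -> r2=0xaf
body[1] add  r4, r6, #55 -> r4=0x6e
body[2] sub  r6, r4, r5 -> r6=0x51
body[3] sub  r1, r0, #54 -> r1=0x39
body[4] add  r7, r1, #34 -> r7=0x5b
body[5] xor  r1, r7, r4 -> r1=0x35
body[6] mov  r3, r5 -> r3=0x1d
epilogue: pop r7=0xe6, sp=0x8d
epilogue: pop r3=0xc9, sp=0x8e
epilogue: pop r1=0x60, sp=0x8f
prologue pushed ['r1', 'r3', 'r7'] at ['0x8e', '0x8d', '0x8c']

MEM = 0xe6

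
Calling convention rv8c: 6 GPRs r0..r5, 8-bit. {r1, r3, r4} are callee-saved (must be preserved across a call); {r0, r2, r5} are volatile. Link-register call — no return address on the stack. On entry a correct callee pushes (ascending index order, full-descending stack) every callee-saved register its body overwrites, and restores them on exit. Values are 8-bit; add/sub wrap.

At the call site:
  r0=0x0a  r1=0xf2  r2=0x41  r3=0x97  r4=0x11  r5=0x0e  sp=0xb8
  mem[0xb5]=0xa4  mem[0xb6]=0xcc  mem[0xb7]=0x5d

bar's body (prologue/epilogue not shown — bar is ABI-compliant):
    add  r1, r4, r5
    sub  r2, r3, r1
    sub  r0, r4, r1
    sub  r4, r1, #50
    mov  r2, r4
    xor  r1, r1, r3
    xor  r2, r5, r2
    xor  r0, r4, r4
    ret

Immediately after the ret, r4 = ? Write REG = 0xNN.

prologue: push r1 -> mem[0xb7]=0xf2, sp=0xb7
prologue: push r4 -> mem[0xb6]=0x11, sp=0xb6
body[0] add  r1, r4, r5 -> r1=0x1f
body[1] sub  r2, r3, r1 -> r2=0x78
body[2] sub  r0, r4, r1 -> r0=0xf2
body[3] sub  r4, r1, #50 -> r4=0xed
body[4] mov  r2, r4 -> r2=0xed
body[5] xor  r1, r1, r3 -> r1=0x88
body[6] xor  r2, r5, r2 -> r2=0xe3
body[7] xor  r0, r4, r4 -> r0=0x00
epilogue: pop r4=0x11, sp=0xb7
epilogue: pop r1=0xf2, sp=0xb8
r4 is callee-saved -> restored

REG = 0x11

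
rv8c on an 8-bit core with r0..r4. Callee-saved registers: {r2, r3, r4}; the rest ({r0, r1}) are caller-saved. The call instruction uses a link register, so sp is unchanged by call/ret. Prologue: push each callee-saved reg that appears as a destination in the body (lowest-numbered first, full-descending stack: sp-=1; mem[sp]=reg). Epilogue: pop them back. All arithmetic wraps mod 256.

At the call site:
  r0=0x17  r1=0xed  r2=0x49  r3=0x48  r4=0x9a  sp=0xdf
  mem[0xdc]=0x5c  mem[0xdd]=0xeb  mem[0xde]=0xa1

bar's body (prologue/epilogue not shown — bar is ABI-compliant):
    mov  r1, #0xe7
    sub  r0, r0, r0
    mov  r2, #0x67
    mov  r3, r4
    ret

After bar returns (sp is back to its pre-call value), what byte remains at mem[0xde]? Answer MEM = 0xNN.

prologue: push r2 -> mem[0xde]=0x49, sp=0xde
prologue: push r3 -> mem[0xdd]=0x48, sp=0xdd
body[0] mov  r1, #0xe7 -> r1=0xe7
body[1] sub  r0, r0, r0 -> r0=0x00
body[2] mov  r2, #0x67 -> r2=0x67
body[3] mov  r3, r4 -> r3=0x9a
epilogue: pop r3=0x48, sp=0xde
epilogue: pop r2=0x49, sp=0xdf
prologue pushed ['r2', 'r3'] at ['0xde', '0xdd']

MEM = 0x49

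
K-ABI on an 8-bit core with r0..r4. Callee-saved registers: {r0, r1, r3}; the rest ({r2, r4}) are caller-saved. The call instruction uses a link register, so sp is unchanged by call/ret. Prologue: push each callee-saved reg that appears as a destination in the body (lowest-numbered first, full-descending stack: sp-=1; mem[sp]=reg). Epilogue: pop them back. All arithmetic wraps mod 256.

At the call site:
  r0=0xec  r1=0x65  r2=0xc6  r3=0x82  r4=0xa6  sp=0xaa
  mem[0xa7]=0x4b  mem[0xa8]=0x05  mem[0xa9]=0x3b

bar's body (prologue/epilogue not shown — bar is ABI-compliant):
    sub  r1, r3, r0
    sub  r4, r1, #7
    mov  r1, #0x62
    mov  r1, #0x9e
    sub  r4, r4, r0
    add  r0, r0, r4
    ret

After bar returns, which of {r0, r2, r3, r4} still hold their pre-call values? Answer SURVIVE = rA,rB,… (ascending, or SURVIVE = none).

SURVIVE = r0,r2,r3

prologue: push r0 -> mem[0xa9]=0xec, sp=0xa9
prologue: push r1 -> mem[0xa8]=0x65, sp=0xa8
body[0] sub  r1, r3, r0 -> r1=0x96
body[1] sub  r4, r1, #7 -> r4=0x8f
body[2] mov  r1, #0x62 -> r1=0x62
body[3] mov  r1, #0x9e -> r1=0x9e
body[4] sub  r4, r4, r0 -> r4=0xa3
body[5] add  r0, r0, r4 -> r0=0x8f
epilogue: pop r1=0x65, sp=0xa9
epilogue: pop r0=0xec, sp=0xaa
r0: callee-saved, written=True
r2: caller-saved, written=False
r3: callee-saved, written=False
r4: caller-saved, written=True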